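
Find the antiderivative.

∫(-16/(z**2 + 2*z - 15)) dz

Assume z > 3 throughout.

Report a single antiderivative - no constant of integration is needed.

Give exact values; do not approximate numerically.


Answer: -2*log(z - 3) + 2*log(z + 5).


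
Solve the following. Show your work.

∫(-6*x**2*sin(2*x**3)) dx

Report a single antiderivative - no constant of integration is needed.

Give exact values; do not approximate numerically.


Step 1. Substitute u = x**3, turning ∫(-6*x**2*sin(2*x**3)) dx into ∫(-2*sin(2*u)) du: now ∫(-2*sin(2*u)) du.
Step 2. Evaluate the standard form: now cos(2*u).
Step 3. Substitute back u = x**3: now cos(2*x**3).
Answer: cos(2*x**3).


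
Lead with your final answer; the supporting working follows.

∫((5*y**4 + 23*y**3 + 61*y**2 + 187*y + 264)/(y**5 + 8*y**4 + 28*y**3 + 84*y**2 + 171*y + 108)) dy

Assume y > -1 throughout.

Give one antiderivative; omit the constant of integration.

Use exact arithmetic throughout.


The answer is 2*log(y + 1) - log(y + 3) + 4*log(y + 4) - 2*atan(y/3)/3.
Step 1. Decompose ∫((5*y**4 + 23*y**3 + 61*y**2 + 187*y + 264)/(y**5 + 8*y**4 + 28*y**3 + 84*y**2 + 171*y + 108)) dy by partial fractions, (5*y**4 + 23*y**3 + 61*y**2 + 187*y + 264)/(y**5 + 8*y**4 + 28*y**3 + 84*y**2 + 171*y + 108) = -2/(y**2 + 9) + 4/(y + 4) - 1/(y + 3) + 2/(y + 1): now ∫(2/(y + 1)) dy + ∫(-1/(y + 3)) dy + ∫(4/(y + 4)) dy + ∫(-2/(y**2 + 9)) dy.
Step 2. Evaluate the standard form [assuming y > -4]: now 4*log(y + 4) + ∫(2/(y + 1)) dy + ∫(-1/(y + 3)) dy + ∫(-2/(y**2 + 9)) dy.
Step 3. Evaluate the standard form [assuming y > -1]: now 2*log(y + 1) + 4*log(y + 4) + ∫(-1/(y + 3)) dy + ∫(-2/(y**2 + 9)) dy.
Step 4. Evaluate the standard form [assuming y > -3]: now 2*log(y + 1) - log(y + 3) + 4*log(y + 4) + ∫(-2/(y**2 + 9)) dy.
Step 5. Evaluate the standard form: now 2*log(y + 1) - log(y + 3) + 4*log(y + 4) - 2*atan(y/3)/3.
Answer: 2*log(y + 1) - log(y + 3) + 4*log(y + 4) - 2*atan(y/3)/3.


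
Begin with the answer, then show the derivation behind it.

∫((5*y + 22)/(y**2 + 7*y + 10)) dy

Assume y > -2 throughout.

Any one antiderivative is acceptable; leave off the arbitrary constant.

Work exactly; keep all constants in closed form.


The answer is 4*log(y + 2) + log(y + 5).
Step 1. Decompose ∫((5*y + 22)/(y**2 + 7*y + 10)) dy by partial fractions, (5*y + 22)/(y**2 + 7*y + 10) = 1/(y + 5) + 4/(y + 2): now ∫(4/(y + 2)) dy + ∫(1/(y + 5)) dy.
Step 2. Evaluate the standard form [assuming y > -2]: now 4*log(y + 2) + ∫(1/(y + 5)) dy.
Step 3. Evaluate the standard form [assuming y > -5]: now 4*log(y + 2) + log(y + 5).
Answer: 4*log(y + 2) + log(y + 5).


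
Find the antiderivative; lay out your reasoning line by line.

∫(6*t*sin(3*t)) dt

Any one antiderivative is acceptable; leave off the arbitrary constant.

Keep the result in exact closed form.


Step 1. Integrate ∫(6*t*sin(3*t)) dt by parts with u = t, dv = (6*sin(3*t)) dt, so v = -2*cos(3*t): now -2*t*cos(3*t) + ∫(2*cos(3*t)) dt.
Step 2. Evaluate the standard form: now -2*t*cos(3*t) + 2*sin(3*t)/3.
Answer: -2*t*cos(3*t) + 2*sin(3*t)/3.


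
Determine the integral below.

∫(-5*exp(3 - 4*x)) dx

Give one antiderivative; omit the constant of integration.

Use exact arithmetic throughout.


Answer: 5*exp(3 - 4*x)/4.


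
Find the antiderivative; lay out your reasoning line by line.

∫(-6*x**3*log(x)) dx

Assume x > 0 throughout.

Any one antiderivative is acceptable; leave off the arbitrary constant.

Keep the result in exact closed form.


Step 1. Integrate ∫(-6*x**3*log(x)) dx by parts with u = log(x), dv = (-6*x**3) dx, so v = -3*x**4/2 [assuming x > 0]: now -3*x**4*log(x)/2 + ∫(3*x**3/2) dx.
Step 2. Evaluate the standard form: now -3*x**4*log(x)/2 + 3*x**4/8.
Answer: -3*x**4*log(x)/2 + 3*x**4/8.


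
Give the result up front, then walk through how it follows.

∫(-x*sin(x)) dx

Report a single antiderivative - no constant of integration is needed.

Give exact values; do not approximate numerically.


The answer is x*cos(x) - sin(x).
Step 1. Integrate ∫(-x*sin(x)) dx by parts with u = x, dv = (-sin(x)) dx, so v = cos(x): now x*cos(x) + ∫(-cos(x)) dx.
Step 2. Evaluate the standard form: now x*cos(x) - sin(x).
Answer: x*cos(x) - sin(x).


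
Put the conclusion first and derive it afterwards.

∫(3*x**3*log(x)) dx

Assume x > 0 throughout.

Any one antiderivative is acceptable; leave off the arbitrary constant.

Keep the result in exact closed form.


The answer is 3*x**4*log(x)/4 - 3*x**4/16.
Step 1. Integrate ∫(3*x**3*log(x)) dx by parts with u = log(x), dv = (3*x**3) dx, so v = 3*x**4/4 [assuming x > 0]: now 3*x**4*log(x)/4 + ∫(-3*x**3/4) dx.
Step 2. Evaluate the standard form: now 3*x**4*log(x)/4 - 3*x**4/16.
Answer: 3*x**4*log(x)/4 - 3*x**4/16.


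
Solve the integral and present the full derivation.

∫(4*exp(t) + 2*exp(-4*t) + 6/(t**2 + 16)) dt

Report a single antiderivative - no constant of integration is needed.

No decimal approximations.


Step 1. Rewrite: now ∫(6/(t**2 + 16)) dt + ∫(2*exp(-4*t)) dt + ∫(4*exp(t)) dt.
Step 2. Evaluate the standard form: now ∫(6/(t**2 + 16)) dt + ∫(4*exp(t)) dt - exp(-4*t)/2.
Step 3. Evaluate the standard form: now 4*exp(t) + ∫(6/(t**2 + 16)) dt - exp(-4*t)/2.
Step 4. Evaluate the standard form: now 4*exp(t) + 3*atan(t/4)/2 - exp(-4*t)/2.
Answer: 4*exp(t) + 3*atan(t/4)/2 - exp(-4*t)/2.


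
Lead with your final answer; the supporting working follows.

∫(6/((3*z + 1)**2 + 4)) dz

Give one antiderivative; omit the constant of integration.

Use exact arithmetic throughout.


The answer is atan(3*z/2 + 1/2).
Step 1. Substitute u = 3*z + 1, turning ∫(6/((3*z + 1)**2 + 4)) dz into ∫(2/(u**2 + 4)) du: now ∫(2/(u**2 + 4)) du.
Step 2. Evaluate the standard form: now atan(u/2).
Step 3. Substitute back u = 3*z + 1: now atan(3*z/2 + 1/2).
Answer: atan(3*z/2 + 1/2).


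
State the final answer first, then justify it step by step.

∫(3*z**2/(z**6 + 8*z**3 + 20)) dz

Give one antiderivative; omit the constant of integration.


The answer is atan(z**3/2 + 2)/2.
Step 1. Substitute u = z**3 + 4, turning ∫(3*z**2/(z**6 + 8*z**3 + 20)) dz into ∫(1/(u**2 + 4)) du: now ∫(1/(u**2 + 4)) du.
Step 2. Evaluate the standard form: now atan(u/2)/2.
Step 3. Substitute back u = z**3 + 4: now atan(z**3/2 + 2)/2.
Answer: atan(z**3/2 + 2)/2.


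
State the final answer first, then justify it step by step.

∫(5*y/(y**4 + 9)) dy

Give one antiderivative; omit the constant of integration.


The answer is 5*atan(y**2/3)/6.
Step 1. Substitute u = y**2, turning ∫(5*y/(y**4 + 9)) dy into ∫(5/(2*(u**2 + 9))) du: now ∫(5/(2*(u**2 + 9))) du.
Step 2. Evaluate the standard form: now 5*atan(u/3)/6.
Step 3. Substitute back u = y**2: now 5*atan(y**2/3)/6.
Answer: 5*atan(y**2/3)/6.


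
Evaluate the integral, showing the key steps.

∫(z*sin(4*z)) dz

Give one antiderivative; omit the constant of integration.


Step 1. Integrate ∫(z*sin(4*z)) dz by parts with u = z, dv = (sin(4*z)) dz, so v = -cos(4*z)/4: now -z*cos(4*z)/4 + ∫(cos(4*z)/4) dz.
Step 2. Evaluate the standard form: now -z*cos(4*z)/4 + sin(4*z)/16.
Answer: -z*cos(4*z)/4 + sin(4*z)/16.


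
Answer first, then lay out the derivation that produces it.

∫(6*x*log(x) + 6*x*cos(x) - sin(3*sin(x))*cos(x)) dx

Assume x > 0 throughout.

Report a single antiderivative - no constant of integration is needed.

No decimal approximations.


The answer is 3*x**2*log(x) - 3*x**2/2 + 6*x*sin(x) + 6*cos(x) + cos(3*sin(x))/3.
Step 1. Rewrite: now ∫(6*x*log(x)) dx + ∫(6*x*cos(x)) dx + ∫(-sin(3*sin(x))*cos(x)) dx.
Step 2. Integrate ∫(6*x*cos(x)) dx by parts with u = x, dv = (6*cos(x)) dx, so v = 6*sin(x): now 6*x*sin(x) + ∫(6*x*log(x)) dx + ∫(-sin(3*sin(x))*cos(x)) dx + ∫(-6*sin(x)) dx.
Step 3. Evaluate the standard form: now 6*x*sin(x) + 6*cos(x) + ∫(6*x*log(x)) dx + ∫(-sin(3*sin(x))*cos(x)) dx.
Step 4. Integrate ∫(6*x*log(x)) dx by parts with u = log(x), dv = (6*x) dx, so v = 3*x**2 [assuming x > 0]: now 3*x**2*log(x) + 6*x*sin(x) + 6*cos(x) + ∫(-3*x) dx + ∫(-sin(3*sin(x))*cos(x)) dx.
Step 5. Evaluate the standard form: now 3*x**2*log(x) - 3*x**2/2 + 6*x*sin(x) + 6*cos(x) + ∫(-sin(3*sin(x))*cos(x)) dx.
Step 6. Substitute u = sin(x), turning ∫(-sin(3*sin(x))*cos(x)) dx into ∫(-sin(3*u)) du: now 3*x**2*log(x) - 3*x**2/2 + 6*x*sin(x) + 6*cos(x) + ∫(-sin(3*u)) du.
Step 7. Evaluate the standard form: now 3*x**2*log(x) - 3*x**2/2 + 6*x*sin(x) + cos(3*u)/3 + 6*cos(x).
Step 8. Substitute back u = sin(x): now 3*x**2*log(x) - 3*x**2/2 + 6*x*sin(x) + 6*cos(x) + cos(3*sin(x))/3.
Answer: 3*x**2*log(x) - 3*x**2/2 + 6*x*sin(x) + 6*cos(x) + cos(3*sin(x))/3.


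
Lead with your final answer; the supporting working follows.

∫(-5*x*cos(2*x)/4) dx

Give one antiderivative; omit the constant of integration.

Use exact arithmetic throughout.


The answer is -5*x*sin(2*x)/8 - 5*cos(2*x)/16.
Step 1. Integrate ∫(-5*x*cos(2*x)/4) dx by parts with u = x, dv = (-5*cos(2*x)/4) dx, so v = -5*sin(2*x)/8: now -5*x*sin(2*x)/8 + ∫(5*sin(2*x)/8) dx.
Step 2. Evaluate the standard form: now -5*x*sin(2*x)/8 - 5*cos(2*x)/16.
Answer: -5*x*sin(2*x)/8 - 5*cos(2*x)/16.


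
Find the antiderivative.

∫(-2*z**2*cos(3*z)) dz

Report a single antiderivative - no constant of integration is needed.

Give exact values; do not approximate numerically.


Answer: -2*z**2*sin(3*z)/3 - 4*z*cos(3*z)/9 + 4*sin(3*z)/27.


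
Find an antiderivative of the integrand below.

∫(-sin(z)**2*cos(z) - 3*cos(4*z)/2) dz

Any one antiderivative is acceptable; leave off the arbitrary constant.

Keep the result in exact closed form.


Answer: -sin(z)**3/3 - 3*sin(4*z)/8.


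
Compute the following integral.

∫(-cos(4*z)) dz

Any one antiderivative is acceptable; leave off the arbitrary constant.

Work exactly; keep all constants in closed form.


Answer: -sin(4*z)/4.


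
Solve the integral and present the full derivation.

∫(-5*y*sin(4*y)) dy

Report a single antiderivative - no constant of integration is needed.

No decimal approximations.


Step 1. Integrate ∫(-5*y*sin(4*y)) dy by parts with u = y, dv = (-5*sin(4*y)) dy, so v = 5*cos(4*y)/4: now 5*y*cos(4*y)/4 + ∫(-5*cos(4*y)/4) dy.
Step 2. Evaluate the standard form: now 5*y*cos(4*y)/4 - 5*sin(4*y)/16.
Answer: 5*y*cos(4*y)/4 - 5*sin(4*y)/16.


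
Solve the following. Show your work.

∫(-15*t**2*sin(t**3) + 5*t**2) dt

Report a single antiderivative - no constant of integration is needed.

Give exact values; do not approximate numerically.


Step 1. Rewrite: now ∫(5*t**2) dt + ∫(-15*t**2*sin(t**3)) dt.
Step 2. Evaluate the standard form: now 5*t**3/3 + ∫(-15*t**2*sin(t**3)) dt.
Step 3. Substitute u = t**3, turning ∫(-15*t**2*sin(t**3)) dt into ∫(-5*sin(u)) du: now 5*t**3/3 + ∫(-5*sin(u)) du.
Step 4. Evaluate the standard form: now 5*t**3/3 + 5*cos(u).
Step 5. Substitute back u = t**3: now 5*t**3/3 + 5*cos(t**3).
Answer: 5*t**3/3 + 5*cos(t**3).


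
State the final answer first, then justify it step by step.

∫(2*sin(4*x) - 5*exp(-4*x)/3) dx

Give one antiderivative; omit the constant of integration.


The answer is -cos(4*x)/2 + 5*exp(-4*x)/12.
Step 1. Rewrite: now ∫(-5*exp(-4*x)/3) dx + ∫(2*sin(4*x)) dx.
Step 2. Evaluate the standard form: now -cos(4*x)/2 + ∫(-5*exp(-4*x)/3) dx.
Step 3. Evaluate the standard form: now -cos(4*x)/2 + 5*exp(-4*x)/12.
Answer: -cos(4*x)/2 + 5*exp(-4*x)/12.


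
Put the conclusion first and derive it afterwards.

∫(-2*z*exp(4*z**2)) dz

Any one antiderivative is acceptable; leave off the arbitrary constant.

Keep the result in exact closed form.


The answer is -exp(4*z**2)/4.
Step 1. Substitute u = z**2, turning ∫(-2*z*exp(4*z**2)) dz into ∫(-exp(4*u)) du: now ∫(-exp(4*u)) du.
Step 2. Evaluate the standard form: now -exp(4*u)/4.
Step 3. Substitute back u = z**2: now -exp(4*z**2)/4.
Answer: -exp(4*z**2)/4.


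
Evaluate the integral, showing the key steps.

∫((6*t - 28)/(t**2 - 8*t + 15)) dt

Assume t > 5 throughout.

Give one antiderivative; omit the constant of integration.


Step 1. Decompose ∫((6*t - 28)/(t**2 - 8*t + 15)) dt by partial fractions, (6*t - 28)/(t**2 - 8*t + 15) = 5/(t - 3) + 1/(t - 5): now ∫(1/(t - 5)) dt + ∫(5/(t - 3)) dt.
Step 2. Evaluate the standard form [assuming t > 3]: now 5*log(t - 3) + ∫(1/(t - 5)) dt.
Step 3. Evaluate the standard form [assuming t > 5]: now log(t - 5) + 5*log(t - 3).
Answer: log(t - 5) + 5*log(t - 3).


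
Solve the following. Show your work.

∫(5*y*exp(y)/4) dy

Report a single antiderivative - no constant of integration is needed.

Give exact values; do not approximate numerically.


Step 1. Integrate ∫(5*y*exp(y)/4) dy by parts with u = y, dv = (5*exp(y)/4) dy, so v = 5*exp(y)/4: now 5*y*exp(y)/4 + ∫(-5*exp(y)/4) dy.
Step 2. Evaluate the standard form: now 5*y*exp(y)/4 - 5*exp(y)/4.
Answer: 5*y*exp(y)/4 - 5*exp(y)/4.


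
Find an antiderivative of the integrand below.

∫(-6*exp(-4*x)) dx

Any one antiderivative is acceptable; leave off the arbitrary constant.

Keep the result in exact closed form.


Answer: 3*exp(-4*x)/2.


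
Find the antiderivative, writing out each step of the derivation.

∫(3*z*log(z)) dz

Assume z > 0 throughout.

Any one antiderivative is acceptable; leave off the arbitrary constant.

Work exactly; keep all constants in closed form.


Step 1. Integrate ∫(3*z*log(z)) dz by parts with u = log(z), dv = (3*z) dz, so v = 3*z**2/2 [assuming z > 0]: now 3*z**2*log(z)/2 + ∫(-3*z/2) dz.
Step 2. Evaluate the standard form: now 3*z**2*log(z)/2 - 3*z**2/4.
Answer: 3*z**2*log(z)/2 - 3*z**2/4.


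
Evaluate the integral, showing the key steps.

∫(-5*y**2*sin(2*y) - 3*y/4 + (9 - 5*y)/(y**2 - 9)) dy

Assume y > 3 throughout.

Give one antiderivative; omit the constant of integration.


Step 1. Rewrite: now ∫(-3*y/4) dy + ∫(-5*y**2*sin(2*y)) dy + ∫((9 - 5*y)/(y**2 - 9)) dy.
Step 2. Integrate ∫(-5*y**2*sin(2*y)) dy by parts with u = y**2, dv = (-5*sin(2*y)) dy, so v = 5*cos(2*y)/2: now 5*y**2*cos(2*y)/2 + ∫(-3*y/4) dy + ∫(-5*y*cos(2*y)) dy + ∫((9 - 5*y)/(y**2 - 9)) dy.
Step 3. Integrate ∫(-5*y*cos(2*y)) dy by parts with u = y, dv = (-5*cos(2*y)) dy, so v = -5*sin(2*y)/2: now 5*y**2*cos(2*y)/2 - 5*y*sin(2*y)/2 + ∫(-3*y/4) dy + ∫((9 - 5*y)/(y**2 - 9)) dy + ∫(5*sin(2*y)/2) dy.
Step 4. Evaluate the standard form: now 5*y**2*cos(2*y)/2 - 5*y*sin(2*y)/2 - 5*cos(2*y)/4 + ∫(-3*y/4) dy + ∫((9 - 5*y)/(y**2 - 9)) dy.
Step 5. Decompose ∫((9 - 5*y)/(y**2 - 9)) dy by partial fractions, (9 - 5*y)/(y**2 - 9) = -4/(y + 3) - 1/(y - 3): now 5*y**2*cos(2*y)/2 - 5*y*sin(2*y)/2 - 5*cos(2*y)/4 + ∫(-3*y/4) dy + ∫(-1/(y - 3)) dy + ∫(-4/(y + 3)) dy.
Step 6. Evaluate the standard form [assuming y > -3]: now 5*y**2*cos(2*y)/2 - 5*y*sin(2*y)/2 - 4*log(y + 3) - 5*cos(2*y)/4 + ∫(-3*y/4) dy + ∫(-1/(y - 3)) dy.
Step 7. Evaluate the standard form [assuming y > 3]: now 5*y**2*cos(2*y)/2 - 5*y*sin(2*y)/2 - log(y - 3) - 4*log(y + 3) - 5*cos(2*y)/4 + ∫(-3*y/4) dy.
Step 8. Evaluate the standard form: now 5*y**2*cos(2*y)/2 - 3*y**2/8 - 5*y*sin(2*y)/2 - log(y - 3) - 4*log(y + 3) - 5*cos(2*y)/4.
Answer: 5*y**2*cos(2*y)/2 - 3*y**2/8 - 5*y*sin(2*y)/2 - log(y - 3) - 4*log(y + 3) - 5*cos(2*y)/4.


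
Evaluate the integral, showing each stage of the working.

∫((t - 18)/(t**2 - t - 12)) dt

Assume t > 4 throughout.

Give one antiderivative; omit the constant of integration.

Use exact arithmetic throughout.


Step 1. Decompose ∫((t - 18)/(t**2 - t - 12)) dt by partial fractions, (t - 18)/(t**2 - t - 12) = 3/(t + 3) - 2/(t - 4): now ∫(-2/(t - 4)) dt + ∫(3/(t + 3)) dt.
Step 2. Evaluate the standard form [assuming t > 4]: now -2*log(t - 4) + ∫(3/(t + 3)) dt.
Step 3. Evaluate the standard form [assuming t > -3]: now -2*log(t - 4) + 3*log(t + 3).
Answer: -2*log(t - 4) + 3*log(t + 3).


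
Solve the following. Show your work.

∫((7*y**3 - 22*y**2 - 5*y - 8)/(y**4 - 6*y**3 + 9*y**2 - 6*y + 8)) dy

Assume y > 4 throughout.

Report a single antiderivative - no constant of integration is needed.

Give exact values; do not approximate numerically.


Step 1. Decompose ∫((7*y**3 - 22*y**2 - 5*y - 8)/(y**4 - 6*y**3 + 9*y**2 - 6*y + 8)) dy by partial fractions, (7*y**3 - 22*y**2 - 5*y - 8)/(y**4 - 6*y**3 + 9*y**2 - 6*y + 8) = 2/(y**2 + 1) + 5/(y - 2) + 2/(y - 4): now ∫(2/(y - 4)) dy + ∫(5/(y - 2)) dy + ∫(2/(y**2 + 1)) dy.
Step 2. Evaluate the standard form [assuming y > 2]: now 5*log(y - 2) + ∫(2/(y - 4)) dy + ∫(2/(y**2 + 1)) dy.
Step 3. Evaluate the standard form [assuming y > 4]: now 2*log(y - 4) + 5*log(y - 2) + ∫(2/(y**2 + 1)) dy.
Step 4. Evaluate the standard form: now 2*log(y - 4) + 5*log(y - 2) + 2*atan(y).
Answer: 2*log(y - 4) + 5*log(y - 2) + 2*atan(y).


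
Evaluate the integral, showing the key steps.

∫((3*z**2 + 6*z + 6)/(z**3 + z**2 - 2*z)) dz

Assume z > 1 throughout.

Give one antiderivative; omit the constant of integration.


Step 1. Decompose ∫((3*z**2 + 6*z + 6)/(z**3 + z**2 - 2*z)) dz by partial fractions, (3*z**2 + 6*z + 6)/(z**3 + z**2 - 2*z) = 1/(z + 2) + 5/(z - 1) - 3/z: now ∫(-3/z) dz + ∫(5/(z - 1)) dz + ∫(1/(z + 2)) dz.
Step 2. Evaluate the standard form [assuming z > 1]: now 5*log(z - 1) + ∫(-3/z) dz + ∫(1/(z + 2)) dz.
Step 3. Evaluate the standard form [assuming z > -2]: now 5*log(z - 1) + log(z + 2) + ∫(-3/z) dz.
Step 4. Evaluate the standard form [assuming z > 0]: now -3*log(z) + 5*log(z - 1) + log(z + 2).
Answer: -3*log(z) + 5*log(z - 1) + log(z + 2).


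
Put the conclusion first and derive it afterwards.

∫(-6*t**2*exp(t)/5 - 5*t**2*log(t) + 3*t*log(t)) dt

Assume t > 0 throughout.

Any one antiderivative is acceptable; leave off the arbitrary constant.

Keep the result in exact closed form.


The answer is -5*t**3*log(t)/3 + 5*t**3/9 - 6*t**2*exp(t)/5 + 3*t**2*log(t)/2 - 3*t**2/4 + 12*t*exp(t)/5 - 12*exp(t)/5.
Step 1. Rewrite: now ∫(3*t*log(t)) dt + ∫(-6*t**2*exp(t)/5) dt + ∫(-5*t**2*log(t)) dt.
Step 2. Integrate ∫(-5*t**2*log(t)) dt by parts with u = log(t), dv = (-5*t**2) dt, so v = -5*t**3/3 [assuming t > 0]: now -5*t**3*log(t)/3 + ∫(5*t**2/3) dt + ∫(3*t*log(t)) dt + ∫(-6*t**2*exp(t)/5) dt.
Step 3. Evaluate the standard form: now -5*t**3*log(t)/3 + 5*t**3/9 + ∫(3*t*log(t)) dt + ∫(-6*t**2*exp(t)/5) dt.
Step 4. Integrate ∫(3*t*log(t)) dt by parts with u = log(t), dv = (3*t) dt, so v = 3*t**2/2 [assuming t > 0]: now -5*t**3*log(t)/3 + 5*t**3/9 + 3*t**2*log(t)/2 + ∫(-3*t/2) dt + ∫(-6*t**2*exp(t)/5) dt.
Step 5. Evaluate the standard form: now -5*t**3*log(t)/3 + 5*t**3/9 + 3*t**2*log(t)/2 - 3*t**2/4 + ∫(-6*t**2*exp(t)/5) dt.
Step 6. Integrate ∫(-6*t**2*exp(t)/5) dt by parts with u = t**2, dv = (-6*exp(t)/5) dt, so v = -6*exp(t)/5: now -5*t**3*log(t)/3 + 5*t**3/9 - 6*t**2*exp(t)/5 + 3*t**2*log(t)/2 - 3*t**2/4 + ∫(12*t*exp(t)/5) dt.
Step 7. Integrate ∫(12*t*exp(t)/5) dt by parts with u = t, dv = (12*exp(t)/5) dt, so v = 12*exp(t)/5: now -5*t**3*log(t)/3 + 5*t**3/9 - 6*t**2*exp(t)/5 + 3*t**2*log(t)/2 - 3*t**2/4 + 12*t*exp(t)/5 + ∫(-12*exp(t)/5) dt.
Step 8. Evaluate the standard form: now -5*t**3*log(t)/3 + 5*t**3/9 - 6*t**2*exp(t)/5 + 3*t**2*log(t)/2 - 3*t**2/4 + 12*t*exp(t)/5 - 12*exp(t)/5.
Answer: -5*t**3*log(t)/3 + 5*t**3/9 - 6*t**2*exp(t)/5 + 3*t**2*log(t)/2 - 3*t**2/4 + 12*t*exp(t)/5 - 12*exp(t)/5.


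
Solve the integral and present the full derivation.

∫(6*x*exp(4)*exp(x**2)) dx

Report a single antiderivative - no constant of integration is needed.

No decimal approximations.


Step 1. Substitute u = x**2 + 4, turning ∫(6*x*exp(4)*exp(x**2)) dx into ∫(3*exp(u)) du: now ∫(3*exp(u)) du.
Step 2. Evaluate the standard form: now 3*exp(u).
Step 3. Substitute back u = x**2 + 4: now 3*exp(x**2 + 4).
Answer: 3*exp(x**2 + 4).


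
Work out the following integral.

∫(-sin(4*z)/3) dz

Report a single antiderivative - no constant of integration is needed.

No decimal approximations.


Answer: cos(4*z)/12.


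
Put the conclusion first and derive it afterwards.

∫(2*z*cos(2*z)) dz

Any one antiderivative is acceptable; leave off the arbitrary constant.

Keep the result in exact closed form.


The answer is z*sin(2*z) + cos(2*z)/2.
Step 1. Integrate ∫(2*z*cos(2*z)) dz by parts with u = z, dv = (2*cos(2*z)) dz, so v = sin(2*z): now z*sin(2*z) + ∫(-sin(2*z)) dz.
Step 2. Evaluate the standard form: now z*sin(2*z) + cos(2*z)/2.
Answer: z*sin(2*z) + cos(2*z)/2.


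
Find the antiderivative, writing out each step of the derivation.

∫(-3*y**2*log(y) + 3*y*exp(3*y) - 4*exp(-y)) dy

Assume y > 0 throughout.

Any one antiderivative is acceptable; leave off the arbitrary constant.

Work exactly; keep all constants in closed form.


Step 1. Rewrite: now ∫(3*y*exp(3*y)) dy + ∫(-3*y**2*log(y)) dy + ∫(-4*exp(-y)) dy.
Step 2. Integrate ∫(-3*y**2*log(y)) dy by parts with u = log(y), dv = (-3*y**2) dy, so v = -y**3 [assuming y > 0]: now -y**3*log(y) + ∫(y**2) dy + ∫(3*y*exp(3*y)) dy + ∫(-4*exp(-y)) dy.
Step 3. Evaluate the standard form: now -y**3*log(y) + y**3/3 + ∫(3*y*exp(3*y)) dy + ∫(-4*exp(-y)) dy.
Step 4. Evaluate the standard form: now -y**3*log(y) + y**3/3 + ∫(3*y*exp(3*y)) dy + 4*exp(-y).
Step 5. Integrate ∫(3*y*exp(3*y)) dy by parts with u = y, dv = (3*exp(3*y)) dy, so v = exp(3*y): now -y**3*log(y) + y**3/3 + y*exp(3*y) + ∫(-exp(3*y)) dy + 4*exp(-y).
Step 6. Evaluate the standard form: now -y**3*log(y) + y**3/3 + y*exp(3*y) - exp(3*y)/3 + 4*exp(-y).
Answer: -y**3*log(y) + y**3/3 + y*exp(3*y) - exp(3*y)/3 + 4*exp(-y).


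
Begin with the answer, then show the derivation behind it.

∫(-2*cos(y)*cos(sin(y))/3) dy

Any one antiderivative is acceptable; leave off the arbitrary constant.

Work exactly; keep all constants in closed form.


The answer is -2*sin(sin(y))/3.
Step 1. Substitute u = sin(y), turning ∫(-2*cos(y)*cos(sin(y))/3) dy into ∫(-2*cos(u)/3) du: now ∫(-2*cos(u)/3) du.
Step 2. Evaluate the standard form: now -2*sin(u)/3.
Step 3. Substitute back u = sin(y): now -2*sin(sin(y))/3.
Answer: -2*sin(sin(y))/3.


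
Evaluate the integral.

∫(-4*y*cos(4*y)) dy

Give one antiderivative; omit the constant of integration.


Answer: -y*sin(4*y) - cos(4*y)/4.


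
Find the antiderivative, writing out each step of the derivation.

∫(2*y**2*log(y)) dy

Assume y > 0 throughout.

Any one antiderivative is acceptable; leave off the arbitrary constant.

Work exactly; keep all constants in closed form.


Step 1. Integrate ∫(2*y**2*log(y)) dy by parts with u = log(y), dv = (2*y**2) dy, so v = 2*y**3/3 [assuming y > 0]: now 2*y**3*log(y)/3 + ∫(-2*y**2/3) dy.
Step 2. Evaluate the standard form: now 2*y**3*log(y)/3 - 2*y**3/9.
Answer: 2*y**3*log(y)/3 - 2*y**3/9.


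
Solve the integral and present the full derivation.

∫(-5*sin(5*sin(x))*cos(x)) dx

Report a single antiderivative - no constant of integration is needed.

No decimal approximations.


Step 1. Substitute u = sin(x), turning ∫(-5*sin(5*sin(x))*cos(x)) dx into ∫(-5*sin(5*u)) du: now ∫(-5*sin(5*u)) du.
Step 2. Evaluate the standard form: now cos(5*u).
Step 3. Substitute back u = sin(x): now cos(5*sin(x)).
Answer: cos(5*sin(x)).


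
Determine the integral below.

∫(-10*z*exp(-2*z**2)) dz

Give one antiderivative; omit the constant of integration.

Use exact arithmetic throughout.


Answer: 5*exp(-2*z**2)/2.


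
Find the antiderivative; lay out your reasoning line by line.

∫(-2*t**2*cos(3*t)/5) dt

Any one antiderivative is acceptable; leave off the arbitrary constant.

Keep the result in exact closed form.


Step 1. Integrate ∫(-2*t**2*cos(3*t)/5) dt by parts with u = t**2, dv = (-2*cos(3*t)/5) dt, so v = -2*sin(3*t)/15: now -2*t**2*sin(3*t)/15 + ∫(4*t*sin(3*t)/15) dt.
Step 2. Integrate ∫(4*t*sin(3*t)/15) dt by parts with u = t, dv = (4*sin(3*t)/15) dt, so v = -4*cos(3*t)/45: now -2*t**2*sin(3*t)/15 - 4*t*cos(3*t)/45 + ∫(4*cos(3*t)/45) dt.
Step 3. Evaluate the standard form: now -2*t**2*sin(3*t)/15 - 4*t*cos(3*t)/45 + 4*sin(3*t)/135.
Answer: -2*t**2*sin(3*t)/15 - 4*t*cos(3*t)/45 + 4*sin(3*t)/135.


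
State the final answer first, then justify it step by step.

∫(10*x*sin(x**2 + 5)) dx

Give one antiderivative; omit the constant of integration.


The answer is -5*cos(x**2 + 5).
Step 1. Substitute u = x**2 + 5, turning ∫(10*x*sin(x**2 + 5)) dx into ∫(5*sin(u)) du: now ∫(5*sin(u)) du.
Step 2. Evaluate the standard form: now -5*cos(u).
Step 3. Substitute back u = x**2 + 5: now -5*cos(x**2 + 5).
Answer: -5*cos(x**2 + 5).


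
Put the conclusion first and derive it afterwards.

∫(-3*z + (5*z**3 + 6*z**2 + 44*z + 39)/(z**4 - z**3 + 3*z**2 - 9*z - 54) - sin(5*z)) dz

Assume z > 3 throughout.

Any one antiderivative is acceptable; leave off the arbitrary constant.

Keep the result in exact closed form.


The answer is -3*z**2/2 + 4*log(z - 3) + log(z + 2) + cos(5*z)/5 + atan(z/3)/3.
Step 1. Rewrite: now ∫(-3*z) dz + ∫((5*z**3 + 6*z**2 + 44*z + 39)/(z**4 - z**3 + 3*z**2 - 9*z - 54)) dz + ∫(-sin(5*z)) dz.
Step 2. Decompose ∫((5*z**3 + 6*z**2 + 44*z + 39)/(z**4 - z**3 + 3*z**2 - 9*z - 54)) dz by partial fractions, (5*z**3 + 6*z**2 + 44*z + 39)/(z**4 - z**3 + 3*z**2 - 9*z - 54) = 1/(z**2 + 9) + 1/(z + 2) + 4/(z - 3): now ∫(-3*z) dz + ∫(4/(z - 3)) dz + ∫(1/(z + 2)) dz + ∫(1/(z**2 + 9)) dz + ∫(-sin(5*z)) dz.
Step 3. Evaluate the standard form [assuming z > -2]: now log(z + 2) + ∫(-3*z) dz + ∫(4/(z - 3)) dz + ∫(1/(z**2 + 9)) dz + ∫(-sin(5*z)) dz.
Step 4. Evaluate the standard form [assuming z > 3]: now 4*log(z - 3) + log(z + 2) + ∫(-3*z) dz + ∫(1/(z**2 + 9)) dz + ∫(-sin(5*z)) dz.
Step 5. Evaluate the standard form: now 4*log(z - 3) + log(z + 2) + atan(z/3)/3 + ∫(-3*z) dz + ∫(-sin(5*z)) dz.
Step 6. Evaluate the standard form: now -3*z**2/2 + 4*log(z - 3) + log(z + 2) + atan(z/3)/3 + ∫(-sin(5*z)) dz.
Step 7. Evaluate the standard form: now -3*z**2/2 + 4*log(z - 3) + log(z + 2) + cos(5*z)/5 + atan(z/3)/3.
Answer: -3*z**2/2 + 4*log(z - 3) + log(z + 2) + cos(5*z)/5 + atan(z/3)/3.


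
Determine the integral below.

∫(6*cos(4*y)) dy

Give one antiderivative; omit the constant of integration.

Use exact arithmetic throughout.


Answer: 3*sin(4*y)/2.


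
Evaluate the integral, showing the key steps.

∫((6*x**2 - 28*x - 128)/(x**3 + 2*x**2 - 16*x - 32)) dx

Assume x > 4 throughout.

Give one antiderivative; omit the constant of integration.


Step 1. Decompose ∫((6*x**2 - 28*x - 128)/(x**3 + 2*x**2 - 16*x - 32)) dx by partial fractions, (6*x**2 - 28*x - 128)/(x**3 + 2*x**2 - 16*x - 32) = 5/(x + 4) + 4/(x + 2) - 3/(x - 4): now ∫(-3/(x - 4)) dx + ∫(4/(x + 2)) dx + ∫(5/(x + 4)) dx.
Step 2. Evaluate the standard form [assuming x > -2]: now 4*log(x + 2) + ∫(-3/(x - 4)) dx + ∫(5/(x + 4)) dx.
Step 3. Evaluate the standard form [assuming x > -4]: now 4*log(x + 2) + 5*log(x + 4) + ∫(-3/(x - 4)) dx.
Step 4. Evaluate the standard form [assuming x > 4]: now -3*log(x - 4) + 4*log(x + 2) + 5*log(x + 4).
Answer: -3*log(x - 4) + 4*log(x + 2) + 5*log(x + 4).


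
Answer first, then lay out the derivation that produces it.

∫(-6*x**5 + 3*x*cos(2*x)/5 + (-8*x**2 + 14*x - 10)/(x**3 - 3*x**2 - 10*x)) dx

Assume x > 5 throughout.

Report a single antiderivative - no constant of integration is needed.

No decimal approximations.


The answer is -x**6 + 3*x*sin(2*x)/10 + log(x) - 4*log(x - 5) - 5*log(x + 2) + 3*cos(2*x)/20.
Step 1. Rewrite: now ∫(-6*x**5) dx + ∫(3*x*cos(2*x)/5) dx + ∫((-8*x**2 + 14*x - 10)/(x**3 - 3*x**2 - 10*x)) dx.
Step 2. Integrate ∫(3*x*cos(2*x)/5) dx by parts with u = x, dv = (3*cos(2*x)/5) dx, so v = 3*sin(2*x)/10: now 3*x*sin(2*x)/10 + ∫(-6*x**5) dx + ∫((-8*x**2 + 14*x - 10)/(x**3 - 3*x**2 - 10*x)) dx + ∫(-3*sin(2*x)/10) dx.
Step 3. Evaluate the standard form: now 3*x*sin(2*x)/10 + 3*cos(2*x)/20 + ∫(-6*x**5) dx + ∫((-8*x**2 + 14*x - 10)/(x**3 - 3*x**2 - 10*x)) dx.
Step 4. Decompose ∫((-8*x**2 + 14*x - 10)/(x**3 - 3*x**2 - 10*x)) dx by partial fractions, (-8*x**2 + 14*x - 10)/(x**3 - 3*x**2 - 10*x) = -5/(x + 2) - 4/(x - 5) + 1/x: now 3*x*sin(2*x)/10 + 3*cos(2*x)/20 + ∫(1/x) dx + ∫(-6*x**5) dx + ∫(-4/(x - 5)) dx + ∫(-5/(x + 2)) dx.
Step 5. Evaluate the standard form [assuming x > 5]: now 3*x*sin(2*x)/10 - 4*log(x - 5) + 3*cos(2*x)/20 + ∫(1/x) dx + ∫(-6*x**5) dx + ∫(-5/(x + 2)) dx.
Step 6. Evaluate the standard form [assuming x > -2]: now 3*x*sin(2*x)/10 - 4*log(x - 5) - 5*log(x + 2) + 3*cos(2*x)/20 + ∫(1/x) dx + ∫(-6*x**5) dx.
Step 7. Evaluate the standard form [assuming x > 0]: now 3*x*sin(2*x)/10 + log(x) - 4*log(x - 5) - 5*log(x + 2) + 3*cos(2*x)/20 + ∫(-6*x**5) dx.
Step 8. Evaluate the standard form: now -x**6 + 3*x*sin(2*x)/10 + log(x) - 4*log(x - 5) - 5*log(x + 2) + 3*cos(2*x)/20.
Answer: -x**6 + 3*x*sin(2*x)/10 + log(x) - 4*log(x - 5) - 5*log(x + 2) + 3*cos(2*x)/20.


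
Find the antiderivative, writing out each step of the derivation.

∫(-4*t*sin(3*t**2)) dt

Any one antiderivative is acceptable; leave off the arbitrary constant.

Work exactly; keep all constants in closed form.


Step 1. Substitute u = t**2, turning ∫(-4*t*sin(3*t**2)) dt into ∫(-2*sin(3*u)) du: now ∫(-2*sin(3*u)) du.
Step 2. Evaluate the standard form: now 2*cos(3*u)/3.
Step 3. Substitute back u = t**2: now 2*cos(3*t**2)/3.
Answer: 2*cos(3*t**2)/3.


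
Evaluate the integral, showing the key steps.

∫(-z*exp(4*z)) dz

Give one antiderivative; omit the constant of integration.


Step 1. Integrate ∫(-z*exp(4*z)) dz by parts with u = z, dv = (-exp(4*z)) dz, so v = -exp(4*z)/4: now -z*exp(4*z)/4 + ∫(exp(4*z)/4) dz.
Step 2. Evaluate the standard form: now -z*exp(4*z)/4 + exp(4*z)/16.
Answer: -z*exp(4*z)/4 + exp(4*z)/16.


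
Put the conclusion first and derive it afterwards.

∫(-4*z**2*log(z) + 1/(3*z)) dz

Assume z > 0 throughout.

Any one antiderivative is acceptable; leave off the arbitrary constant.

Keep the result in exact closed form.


The answer is -4*z**3*log(z)/3 + 4*z**3/9 + log(z)/3.
Step 1. Rewrite: now ∫(1/(3*z)) dz + ∫(-4*z**2*log(z)) dz.
Step 2. Integrate ∫(-4*z**2*log(z)) dz by parts with u = log(z), dv = (-4*z**2) dz, so v = -4*z**3/3 [assuming z > 0]: now -4*z**3*log(z)/3 + ∫(1/(3*z)) dz + ∫(4*z**2/3) dz.
Step 3. Evaluate the standard form: now -4*z**3*log(z)/3 + 4*z**3/9 + ∫(1/(3*z)) dz.
Step 4. Evaluate the standard form [assuming z > 0]: now -4*z**3*log(z)/3 + 4*z**3/9 + log(z)/3.
Answer: -4*z**3*log(z)/3 + 4*z**3/9 + log(z)/3.


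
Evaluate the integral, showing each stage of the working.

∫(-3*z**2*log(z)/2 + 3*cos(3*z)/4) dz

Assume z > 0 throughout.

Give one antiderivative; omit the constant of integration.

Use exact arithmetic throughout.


Step 1. Rewrite: now ∫(-3*z**2*log(z)/2) dz + ∫(3*cos(3*z)/4) dz.
Step 2. Evaluate the standard form: now sin(3*z)/4 + ∫(-3*z**2*log(z)/2) dz.
Step 3. Integrate ∫(-3*z**2*log(z)/2) dz by parts with u = log(z), dv = (-3*z**2/2) dz, so v = -z**3/2 [assuming z > 0]: now -z**3*log(z)/2 + sin(3*z)/4 + ∫(z**2/2) dz.
Step 4. Evaluate the standard form: now -z**3*log(z)/2 + z**3/6 + sin(3*z)/4.
Answer: -z**3*log(z)/2 + z**3/6 + sin(3*z)/4.


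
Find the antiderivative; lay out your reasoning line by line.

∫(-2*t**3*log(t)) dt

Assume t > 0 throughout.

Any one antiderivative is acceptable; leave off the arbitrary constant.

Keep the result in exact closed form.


Step 1. Integrate ∫(-2*t**3*log(t)) dt by parts with u = log(t), dv = (-2*t**3) dt, so v = -t**4/2 [assuming t > 0]: now -t**4*log(t)/2 + ∫(t**3/2) dt.
Step 2. Evaluate the standard form: now -t**4*log(t)/2 + t**4/8.
Answer: -t**4*log(t)/2 + t**4/8.


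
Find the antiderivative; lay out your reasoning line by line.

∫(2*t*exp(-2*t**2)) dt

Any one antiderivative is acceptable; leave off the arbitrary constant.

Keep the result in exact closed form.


Step 1. Substitute u = t**2, turning ∫(2*t*exp(-2*t**2)) dt into ∫(exp(-2*u)) du: now ∫(exp(-2*u)) du.
Step 2. Evaluate the standard form: now -exp(-2*u)/2.
Step 3. Substitute back u = t**2: now -exp(-2*t**2)/2.
Answer: -exp(-2*t**2)/2.


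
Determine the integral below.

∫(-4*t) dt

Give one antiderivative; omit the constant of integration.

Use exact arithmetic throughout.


Answer: -2*t**2.


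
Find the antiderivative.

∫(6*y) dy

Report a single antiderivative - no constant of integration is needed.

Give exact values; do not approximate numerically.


Answer: 3*y**2.


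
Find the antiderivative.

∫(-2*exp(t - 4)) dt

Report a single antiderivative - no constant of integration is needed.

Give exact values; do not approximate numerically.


Answer: -2*exp(t - 4).


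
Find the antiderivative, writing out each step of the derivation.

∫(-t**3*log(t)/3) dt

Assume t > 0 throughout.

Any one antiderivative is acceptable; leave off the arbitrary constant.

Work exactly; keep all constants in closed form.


Step 1. Integrate ∫(-t**3*log(t)/3) dt by parts with u = log(t), dv = (-t**3/3) dt, so v = -t**4/12 [assuming t > 0]: now -t**4*log(t)/12 + ∫(t**3/12) dt.
Step 2. Evaluate the standard form: now -t**4*log(t)/12 + t**4/48.
Answer: -t**4*log(t)/12 + t**4/48.


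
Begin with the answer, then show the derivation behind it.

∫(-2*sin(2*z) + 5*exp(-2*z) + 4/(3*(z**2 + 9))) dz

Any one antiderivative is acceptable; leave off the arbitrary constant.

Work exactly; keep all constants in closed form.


The answer is cos(2*z) + 4*atan(z/3)/9 - 5*exp(-2*z)/2.
Step 1. Rewrite: now ∫(4/(3*(z**2 + 9))) dz + ∫(5*exp(-2*z)) dz + ∫(-2*sin(2*z)) dz.
Step 2. Evaluate the standard form: now cos(2*z) + ∫(4/(3*(z**2 + 9))) dz + ∫(5*exp(-2*z)) dz.
Step 3. Evaluate the standard form: now cos(2*z) + ∫(4/(3*(z**2 + 9))) dz - 5*exp(-2*z)/2.
Step 4. Evaluate the standard form: now cos(2*z) + 4*atan(z/3)/9 - 5*exp(-2*z)/2.
Answer: cos(2*z) + 4*atan(z/3)/9 - 5*exp(-2*z)/2.


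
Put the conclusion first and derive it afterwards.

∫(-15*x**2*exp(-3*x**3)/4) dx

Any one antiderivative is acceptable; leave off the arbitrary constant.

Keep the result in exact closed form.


The answer is 5*exp(-3*x**3)/12.
Step 1. Substitute u = x**3, turning ∫(-15*x**2*exp(-3*x**3)/4) dx into ∫(-5*exp(-3*u)/4) du: now ∫(-5*exp(-3*u)/4) du.
Step 2. Evaluate the standard form: now 5*exp(-3*u)/12.
Step 3. Substitute back u = x**3: now 5*exp(-3*x**3)/12.
Answer: 5*exp(-3*x**3)/12.


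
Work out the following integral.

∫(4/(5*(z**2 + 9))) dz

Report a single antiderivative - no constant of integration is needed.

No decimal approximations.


Answer: 4*atan(z/3)/15.


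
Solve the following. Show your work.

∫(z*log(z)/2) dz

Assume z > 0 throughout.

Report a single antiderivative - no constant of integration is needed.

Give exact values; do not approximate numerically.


Step 1. Integrate ∫(z*log(z)/2) dz by parts with u = log(z), dv = (z/2) dz, so v = z**2/4 [assuming z > 0]: now z**2*log(z)/4 + ∫(-z/4) dz.
Step 2. Evaluate the standard form: now z**2*log(z)/4 - z**2/8.
Answer: z**2*log(z)/4 - z**2/8.


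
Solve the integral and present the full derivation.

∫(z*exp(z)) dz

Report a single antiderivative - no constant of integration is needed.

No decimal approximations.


Step 1. Integrate ∫(z*exp(z)) dz by parts with u = z, dv = (exp(z)) dz, so v = exp(z): now z*exp(z) + ∫(-exp(z)) dz.
Step 2. Evaluate the standard form: now z*exp(z) - exp(z).
Answer: z*exp(z) - exp(z).


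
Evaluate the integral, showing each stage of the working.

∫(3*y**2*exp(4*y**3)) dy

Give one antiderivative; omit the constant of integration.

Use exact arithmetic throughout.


Step 1. Substitute u = y**3, turning ∫(3*y**2*exp(4*y**3)) dy into ∫(exp(4*u)) du: now ∫(exp(4*u)) du.
Step 2. Evaluate the standard form: now exp(4*u)/4.
Step 3. Substitute back u = y**3: now exp(4*y**3)/4.
Answer: exp(4*y**3)/4.


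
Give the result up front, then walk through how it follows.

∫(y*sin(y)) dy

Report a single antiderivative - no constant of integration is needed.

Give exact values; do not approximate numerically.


The answer is -y*cos(y) + sin(y).
Step 1. Integrate ∫(y*sin(y)) dy by parts with u = y, dv = (sin(y)) dy, so v = -cos(y): now -y*cos(y) + ∫(cos(y)) dy.
Step 2. Evaluate the standard form: now -y*cos(y) + sin(y).
Answer: -y*cos(y) + sin(y).


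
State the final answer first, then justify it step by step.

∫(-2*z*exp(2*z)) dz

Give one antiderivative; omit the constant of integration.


The answer is -z*exp(2*z) + exp(2*z)/2.
Step 1. Integrate ∫(-2*z*exp(2*z)) dz by parts with u = z, dv = (-2*exp(2*z)) dz, so v = -exp(2*z): now -z*exp(2*z) + ∫(exp(2*z)) dz.
Step 2. Evaluate the standard form: now -z*exp(2*z) + exp(2*z)/2.
Answer: -z*exp(2*z) + exp(2*z)/2.


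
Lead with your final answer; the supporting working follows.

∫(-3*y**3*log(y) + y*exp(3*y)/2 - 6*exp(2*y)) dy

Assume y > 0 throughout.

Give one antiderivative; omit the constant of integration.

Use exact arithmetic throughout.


The answer is -3*y**4*log(y)/4 + 3*y**4/16 + y*exp(3*y)/6 - exp(3*y)/18 - 3*exp(2*y).
Step 1. Rewrite: now ∫(y*exp(3*y)/2) dy + ∫(-3*y**3*log(y)) dy + ∫(-6*exp(2*y)) dy.
Step 2. Integrate ∫(y*exp(3*y)/2) dy by parts with u = y, dv = (exp(3*y)/2) dy, so v = exp(3*y)/6: now y*exp(3*y)/6 + ∫(-3*y**3*log(y)) dy + ∫(-6*exp(2*y)) dy + ∫(-exp(3*y)/6) dy.
Step 3. Evaluate the standard form: now y*exp(3*y)/6 - exp(3*y)/18 + ∫(-3*y**3*log(y)) dy + ∫(-6*exp(2*y)) dy.
Step 4. Integrate ∫(-3*y**3*log(y)) dy by parts with u = log(y), dv = (-3*y**3) dy, so v = -3*y**4/4 [assuming y > 0]: now -3*y**4*log(y)/4 + y*exp(3*y)/6 - exp(3*y)/18 + ∫(3*y**3/4) dy + ∫(-6*exp(2*y)) dy.
Step 5. Evaluate the standard form: now -3*y**4*log(y)/4 + 3*y**4/16 + y*exp(3*y)/6 - exp(3*y)/18 + ∫(-6*exp(2*y)) dy.
Step 6. Evaluate the standard form: now -3*y**4*log(y)/4 + 3*y**4/16 + y*exp(3*y)/6 - exp(3*y)/18 - 3*exp(2*y).
Answer: -3*y**4*log(y)/4 + 3*y**4/16 + y*exp(3*y)/6 - exp(3*y)/18 - 3*exp(2*y).


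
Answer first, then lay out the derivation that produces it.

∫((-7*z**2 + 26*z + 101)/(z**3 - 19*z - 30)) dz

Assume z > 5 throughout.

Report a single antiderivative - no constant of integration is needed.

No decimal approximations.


The answer is log(z - 5) - 3*log(z + 2) - 5*log(z + 3).
Step 1. Decompose ∫((-7*z**2 + 26*z + 101)/(z**3 - 19*z - 30)) dz by partial fractions, (-7*z**2 + 26*z + 101)/(z**3 - 19*z - 30) = -5/(z + 3) - 3/(z + 2) + 1/(z - 5): now ∫(1/(z - 5)) dz + ∫(-3/(z + 2)) dz + ∫(-5/(z + 3)) dz.
Step 2. Evaluate the standard form [assuming z > -3]: now -5*log(z + 3) + ∫(1/(z - 5)) dz + ∫(-3/(z + 2)) dz.
Step 3. Evaluate the standard form [assuming z > 5]: now log(z - 5) - 5*log(z + 3) + ∫(-3/(z + 2)) dz.
Step 4. Evaluate the standard form [assuming z > -2]: now log(z - 5) - 3*log(z + 2) - 5*log(z + 3).
Answer: log(z - 5) - 3*log(z + 2) - 5*log(z + 3).


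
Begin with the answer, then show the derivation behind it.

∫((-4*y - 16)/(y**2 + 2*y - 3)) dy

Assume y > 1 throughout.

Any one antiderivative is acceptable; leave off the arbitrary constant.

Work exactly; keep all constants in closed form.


The answer is -5*log(y - 1) + log(y + 3).
Step 1. Decompose ∫((-4*y - 16)/(y**2 + 2*y - 3)) dy by partial fractions, (-4*y - 16)/(y**2 + 2*y - 3) = 1/(y + 3) - 5/(y - 1): now ∫(-5/(y - 1)) dy + ∫(1/(y + 3)) dy.
Step 2. Evaluate the standard form [assuming y > 1]: now -5*log(y - 1) + ∫(1/(y + 3)) dy.
Step 3. Evaluate the standard form [assuming y > -3]: now -5*log(y - 1) + log(y + 3).
Answer: -5*log(y - 1) + log(y + 3).


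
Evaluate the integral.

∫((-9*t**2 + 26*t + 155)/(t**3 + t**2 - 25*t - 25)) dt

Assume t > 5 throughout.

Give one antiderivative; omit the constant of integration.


Answer: log(t - 5) - 5*log(t + 1) - 5*log(t + 5).


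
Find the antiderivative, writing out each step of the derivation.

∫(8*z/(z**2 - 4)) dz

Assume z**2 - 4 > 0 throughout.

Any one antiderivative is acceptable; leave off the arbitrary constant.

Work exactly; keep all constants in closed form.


Step 1. Substitute u = z**2 - 4, turning ∫(8*z/(z**2 - 4)) dz into ∫(4/u) du: now ∫(4/u) du.
Step 2. Evaluate the standard form [assuming u > 0]: now 4*log(u).
Step 3. Substitute back u = z**2 - 4: now 4*log(z**2 - 4).
Answer: 4*log(z**2 - 4).
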